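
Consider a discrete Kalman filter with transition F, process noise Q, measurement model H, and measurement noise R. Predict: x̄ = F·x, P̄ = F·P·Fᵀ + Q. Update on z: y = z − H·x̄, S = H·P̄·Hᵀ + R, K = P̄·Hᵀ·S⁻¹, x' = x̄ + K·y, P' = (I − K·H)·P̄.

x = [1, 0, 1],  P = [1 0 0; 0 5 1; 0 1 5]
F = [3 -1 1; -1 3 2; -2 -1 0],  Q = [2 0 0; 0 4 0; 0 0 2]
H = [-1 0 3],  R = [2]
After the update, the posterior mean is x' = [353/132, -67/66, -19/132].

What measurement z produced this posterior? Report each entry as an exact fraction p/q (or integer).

z = [-3]

x̄ = F·x = [4, 1, -2]
P̄ = F·P·Fᵀ + Q = [19 -7 -2; -7 82 -15; -2 -15 11]
S = H·P̄·Hᵀ + R = [132]
K = P̄·Hᵀ·S⁻¹ = [-25/132; -19/66; 35/132]
x' − x̄ = [-175/132, -133/66, 245/132] = K·y
y = (KᵀK)⁻¹·Kᵀ·(x' − x̄) = [7]
z = y + H·x̄ = [7] + [-10] = [-3]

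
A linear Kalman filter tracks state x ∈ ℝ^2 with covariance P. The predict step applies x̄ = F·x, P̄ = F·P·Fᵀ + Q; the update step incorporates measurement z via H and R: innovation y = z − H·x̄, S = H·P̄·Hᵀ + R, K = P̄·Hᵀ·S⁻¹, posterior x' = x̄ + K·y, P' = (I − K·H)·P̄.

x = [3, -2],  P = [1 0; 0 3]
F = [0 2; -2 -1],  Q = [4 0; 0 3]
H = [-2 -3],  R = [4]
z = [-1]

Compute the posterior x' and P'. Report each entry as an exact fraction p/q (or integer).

x' = [-25/43, 17/43]
P' = [590/43 -384/43; -384/43 268/43]

x̄ = F·x = [-4, -4]
P̄ = F·P·Fᵀ + Q = [16 -6; -6 10]
y = z − H·x̄ = [-21]
S = H·P̄·Hᵀ + R = [86]
K = P̄·Hᵀ·S⁻¹ = [-7/43; -9/43]
x' = x̄ + K·y = [-25/43, 17/43]
P' = (I − K·H)·P̄ = [590/43 -384/43; -384/43 268/43]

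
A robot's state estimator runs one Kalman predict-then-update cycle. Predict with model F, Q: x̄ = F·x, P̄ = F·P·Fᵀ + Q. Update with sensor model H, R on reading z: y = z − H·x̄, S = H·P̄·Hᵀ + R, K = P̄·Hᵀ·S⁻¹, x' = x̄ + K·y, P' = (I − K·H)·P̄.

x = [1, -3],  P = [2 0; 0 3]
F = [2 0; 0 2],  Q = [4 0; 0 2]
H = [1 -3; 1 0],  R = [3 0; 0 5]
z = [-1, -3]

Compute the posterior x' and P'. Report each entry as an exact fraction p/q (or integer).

x̄ = F·x = [2, -6]
P̄ = F·P·Fᵀ + Q = [12 0; 0 14]
y = z − H·x̄ = [-21, -5]
S = H·P̄·Hᵀ + R = [141 12; 12 17]
K = P̄·Hᵀ·S⁻¹ = [20/751 516/751; -238/751 168/751]
x' = x̄ + K·y = [-1498/751, -348/751]
P' = (I − K·H)·P̄ = [2580/751 840/751; 840/751 518/751]

x' = [-1498/751, -348/751]
P' = [2580/751 840/751; 840/751 518/751]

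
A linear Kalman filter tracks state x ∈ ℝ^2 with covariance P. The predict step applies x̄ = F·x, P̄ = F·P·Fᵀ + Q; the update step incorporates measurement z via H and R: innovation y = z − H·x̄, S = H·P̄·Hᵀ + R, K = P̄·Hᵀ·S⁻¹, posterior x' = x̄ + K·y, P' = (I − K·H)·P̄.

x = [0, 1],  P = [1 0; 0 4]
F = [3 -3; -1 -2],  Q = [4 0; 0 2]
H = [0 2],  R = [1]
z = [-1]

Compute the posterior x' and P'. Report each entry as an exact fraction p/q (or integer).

x̄ = F·x = [-3, -2]
P̄ = F·P·Fᵀ + Q = [49 21; 21 19]
y = z − H·x̄ = [3]
S = H·P̄·Hᵀ + R = [77]
K = P̄·Hᵀ·S⁻¹ = [6/11; 38/77]
x' = x̄ + K·y = [-15/11, -40/77]
P' = (I − K·H)·P̄ = [287/11 3/11; 3/11 19/77]

x' = [-15/11, -40/77]
P' = [287/11 3/11; 3/11 19/77]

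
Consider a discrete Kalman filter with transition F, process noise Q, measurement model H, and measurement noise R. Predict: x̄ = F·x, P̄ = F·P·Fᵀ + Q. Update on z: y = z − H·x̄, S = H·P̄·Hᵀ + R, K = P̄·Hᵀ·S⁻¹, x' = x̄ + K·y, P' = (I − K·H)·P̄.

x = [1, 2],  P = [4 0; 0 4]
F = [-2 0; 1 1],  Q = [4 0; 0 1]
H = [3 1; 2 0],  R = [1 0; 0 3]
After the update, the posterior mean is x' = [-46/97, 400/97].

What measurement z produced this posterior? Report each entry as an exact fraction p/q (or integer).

x̄ = F·x = [-2, 3]
P̄ = F·P·Fᵀ + Q = [20 -8; -8 9]
S = H·P̄·Hᵀ + R = [142 104; 104 83]
K = P̄·Hᵀ·S⁻¹ = [78/485 136/485; 419/970 -356/485]
x' − x̄ = [148/97, 109/97] = K·y
y = (KᵀK)⁻¹·Kᵀ·(x' − x̄) = [6, 2]
z = y + H·x̄ = [6, 2] + [-3, -4] = [3, -2]

z = [3, -2]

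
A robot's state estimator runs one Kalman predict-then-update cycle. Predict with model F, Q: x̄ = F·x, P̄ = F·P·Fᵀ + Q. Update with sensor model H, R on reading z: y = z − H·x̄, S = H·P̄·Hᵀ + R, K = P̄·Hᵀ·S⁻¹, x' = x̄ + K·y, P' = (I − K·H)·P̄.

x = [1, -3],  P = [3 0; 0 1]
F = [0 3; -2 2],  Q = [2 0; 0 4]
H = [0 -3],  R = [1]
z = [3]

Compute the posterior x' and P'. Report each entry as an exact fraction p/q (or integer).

x̄ = F·x = [-9, -8]
P̄ = F·P·Fᵀ + Q = [11 6; 6 20]
y = z − H·x̄ = [-21]
S = H·P̄·Hᵀ + R = [181]
K = P̄·Hᵀ·S⁻¹ = [-18/181; -60/181]
x' = x̄ + K·y = [-1251/181, -188/181]
P' = (I − K·H)·P̄ = [1667/181 6/181; 6/181 20/181]

x' = [-1251/181, -188/181]
P' = [1667/181 6/181; 6/181 20/181]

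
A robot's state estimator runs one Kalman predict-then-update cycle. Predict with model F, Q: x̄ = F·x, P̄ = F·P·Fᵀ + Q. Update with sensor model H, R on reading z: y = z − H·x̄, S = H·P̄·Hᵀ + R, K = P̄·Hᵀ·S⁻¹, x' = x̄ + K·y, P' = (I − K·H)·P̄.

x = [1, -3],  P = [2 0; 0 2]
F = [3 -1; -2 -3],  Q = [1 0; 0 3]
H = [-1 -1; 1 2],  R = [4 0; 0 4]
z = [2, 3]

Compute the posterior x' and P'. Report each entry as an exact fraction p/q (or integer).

x' = [-1803/1193, 2289/1193]
P' = [11796/1193 -6972/1193; -6972/1193 5048/1193]

x̄ = F·x = [6, 7]
P̄ = F·P·Fᵀ + Q = [21 -6; -6 29]
y = z − H·x̄ = [15, -17]
S = H·P̄·Hᵀ + R = [42 -61; -61 117]
K = P̄·Hᵀ·S⁻¹ = [-1206/1193 -537/1193; 481/1193 781/1193]
x' = x̄ + K·y = [-1803/1193, 2289/1193]
P' = (I − K·H)·P̄ = [11796/1193 -6972/1193; -6972/1193 5048/1193]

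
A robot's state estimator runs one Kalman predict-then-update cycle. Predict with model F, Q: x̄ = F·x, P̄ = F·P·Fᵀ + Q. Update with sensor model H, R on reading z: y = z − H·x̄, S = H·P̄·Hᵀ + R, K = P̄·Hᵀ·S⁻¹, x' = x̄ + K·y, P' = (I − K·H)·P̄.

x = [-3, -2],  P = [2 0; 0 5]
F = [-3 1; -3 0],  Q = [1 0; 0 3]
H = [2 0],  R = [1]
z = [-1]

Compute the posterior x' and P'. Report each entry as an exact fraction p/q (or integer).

x̄ = F·x = [7, 9]
P̄ = F·P·Fᵀ + Q = [24 18; 18 21]
y = z − H·x̄ = [-15]
S = H·P̄·Hᵀ + R = [97]
K = P̄·Hᵀ·S⁻¹ = [48/97; 36/97]
x' = x̄ + K·y = [-41/97, 333/97]
P' = (I − K·H)·P̄ = [24/97 18/97; 18/97 741/97]

x' = [-41/97, 333/97]
P' = [24/97 18/97; 18/97 741/97]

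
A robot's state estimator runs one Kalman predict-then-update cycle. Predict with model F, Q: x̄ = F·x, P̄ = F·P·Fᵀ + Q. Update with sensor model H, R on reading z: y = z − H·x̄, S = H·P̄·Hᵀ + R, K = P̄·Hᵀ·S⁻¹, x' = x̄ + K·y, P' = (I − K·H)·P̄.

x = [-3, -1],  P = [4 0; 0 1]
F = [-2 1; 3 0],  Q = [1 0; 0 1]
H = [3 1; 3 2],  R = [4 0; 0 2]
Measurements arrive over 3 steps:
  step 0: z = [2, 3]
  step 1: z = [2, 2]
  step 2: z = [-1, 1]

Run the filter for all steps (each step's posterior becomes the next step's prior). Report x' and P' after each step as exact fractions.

step 0: x' = [301/254, -179/254], P' = [441/254 -723/254; -723/254 1289/254]
step 1: x' = [12187/57496, 23117/28748], P' = [16361/14374 -12255/7187; -12255/7187 20948/7187]
step 2: x' = [-1186835/1521746, 27051339/16739206], P' = [847174/760873 -1270458/760873; -1270458/760873 23975630/8369603]

step 0: x̄ = F·x = [5, -9]
step 0: P̄ = F·P·Fᵀ + Q = [18 -24; -24 37]
step 0: y = z − H·x̄ = [-4, 6]
step 0: S = H·P̄·Hᵀ + R = [59 20; 20 24]
step 0: K = P̄·Hᵀ·S⁻¹ = [75/127 -123/508; -110/127 409/508]
step 0: x' = x̄ + K·y = [301/254, -179/254]
step 0: P' = (I − K·H)·P̄ = [441/254 -723/254; -723/254 1289/254]
step 1: x̄ = F·x = [-781/254, 903/254]
step 1: P̄ = F·P·Fᵀ + Q = [6199/254 -4815/254; -4815/254 4223/254]
step 1: y = z − H·x̄ = [974/127, 1045/254]
step 1: S = H·P̄·Hᵀ + R = [16070/127 10451/127; 10451/127 15411/254]
step 1: K = P̄·Hᵀ·S⁻¹ = [24573/57496 63/28748; -15817/28748 5131/14374]
step 1: x' = x̄ + K·y = [12187/57496, 23117/28748]
step 1: P' = (I − K·H)·P̄ = [16361/14374 -12255/7187; -12255/7187 20948/7187]
step 2: x̄ = F·x = [5465/14374, 36561/57496]
step 2: P̄ = F·P·Fᵀ + Q = [109877/7187 -85848/7187; -85848/7187 161623/14374]
step 2: y = z − H·x̄ = [-159637/57496, -40603/28748]
step 2: S = H·P̄·Hᵀ + R = [1166729/14374 377884/7187; 377884/7187 296337/7187]
step 2: K = P̄·Hᵀ·S⁻¹ = [317766/760873 303/760873; -4487371/8369603 3013073/8369603]
step 2: x' = x̄ + K·y = [-1186835/1521746, 27051339/16739206]
step 2: P' = (I − K·H)·P̄ = [847174/760873 -1270458/760873; -1270458/760873 23975630/8369603]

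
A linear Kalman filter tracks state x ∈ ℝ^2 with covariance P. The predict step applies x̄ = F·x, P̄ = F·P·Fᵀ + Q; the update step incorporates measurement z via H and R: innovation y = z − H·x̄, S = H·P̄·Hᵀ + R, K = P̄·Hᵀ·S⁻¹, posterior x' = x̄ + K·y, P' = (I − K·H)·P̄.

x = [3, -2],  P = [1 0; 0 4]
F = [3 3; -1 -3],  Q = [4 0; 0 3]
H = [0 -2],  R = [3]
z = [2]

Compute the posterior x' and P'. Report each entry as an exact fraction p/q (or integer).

x' = [1113/163, -151/163]
P' = [1903/163 -117/163; -117/163 120/163]

x̄ = F·x = [3, 3]
P̄ = F·P·Fᵀ + Q = [49 -39; -39 40]
y = z − H·x̄ = [8]
S = H·P̄·Hᵀ + R = [163]
K = P̄·Hᵀ·S⁻¹ = [78/163; -80/163]
x' = x̄ + K·y = [1113/163, -151/163]
P' = (I − K·H)·P̄ = [1903/163 -117/163; -117/163 120/163]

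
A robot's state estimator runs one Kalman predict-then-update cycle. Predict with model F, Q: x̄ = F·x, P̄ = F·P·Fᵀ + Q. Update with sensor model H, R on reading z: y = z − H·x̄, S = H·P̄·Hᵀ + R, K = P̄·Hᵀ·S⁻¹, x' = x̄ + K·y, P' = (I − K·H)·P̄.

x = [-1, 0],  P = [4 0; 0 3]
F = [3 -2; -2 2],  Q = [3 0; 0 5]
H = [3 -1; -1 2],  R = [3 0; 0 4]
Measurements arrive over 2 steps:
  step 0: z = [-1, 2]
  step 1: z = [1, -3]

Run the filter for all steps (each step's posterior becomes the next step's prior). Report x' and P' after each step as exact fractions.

step 0: x' = [-23/150, 677/900], P' = [63/125 121/250; 121/250 1721/1500]
step 1: x' = [-3512/58617, -46615/39078], P' = [275404/566631 88456/188877; 88456/188877 70756/62959]

step 0: x̄ = F·x = [-3, 2]
step 0: P̄ = F·P·Fᵀ + Q = [51 -36; -36 33]
step 0: y = z − H·x̄ = [10, -5]
step 0: S = H·P̄·Hᵀ + R = [711 -471; -471 331]
step 0: K = P̄·Hᵀ·S⁻¹ = [257/750 29/250; 457/4500 679/1500]
step 0: x' = x̄ + K·y = [-23/150, 677/900]
step 0: P' = (I − K·H)·P̄ = [63/125 121/250; 121/250 1721/1500]
step 1: x̄ = F·x = [-442/225, 163/90]
step 1: P̄ = F·P·Fᵀ + Q = [2369/375 -208/75; -208/75 116/15]
step 1: y = z − H·x̄ = [3917/450, -644/75]
step 1: S = H·P̄·Hᵀ + R = [31586/375 -6729/125; -6729/125 6543/125]
step 1: K = P̄·Hᵀ·S⁻¹ = [20772/62959 63833/566631; 5900/62959 84020/188877]
step 1: x' = x̄ + K·y = [-3512/58617, -46615/39078]
step 1: P' = (I − K·H)·P̄ = [275404/566631 88456/188877; 88456/188877 70756/62959]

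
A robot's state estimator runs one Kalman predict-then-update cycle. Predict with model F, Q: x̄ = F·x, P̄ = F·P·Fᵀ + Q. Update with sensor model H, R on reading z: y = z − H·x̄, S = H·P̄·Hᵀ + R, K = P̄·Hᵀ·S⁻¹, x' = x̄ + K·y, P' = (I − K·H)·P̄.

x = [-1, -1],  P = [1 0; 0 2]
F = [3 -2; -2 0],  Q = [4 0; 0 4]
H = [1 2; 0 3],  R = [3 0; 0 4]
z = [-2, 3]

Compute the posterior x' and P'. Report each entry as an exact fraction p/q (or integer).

x̄ = F·x = [-1, 2]
P̄ = F·P·Fᵀ + Q = [21 -6; -6 8]
y = z − H·x̄ = [-5, -3]
S = H·P̄·Hᵀ + R = [32 30; 30 76]
K = P̄·Hᵀ·S⁻¹ = [306/383 -423/766; 10/383 117/383]
x' = x̄ + K·y = [-2557/766, 365/383]
P' = (I − K·H)·P̄ = [1482/383 -282/383; -282/383 156/383]

x' = [-2557/766, 365/383]
P' = [1482/383 -282/383; -282/383 156/383]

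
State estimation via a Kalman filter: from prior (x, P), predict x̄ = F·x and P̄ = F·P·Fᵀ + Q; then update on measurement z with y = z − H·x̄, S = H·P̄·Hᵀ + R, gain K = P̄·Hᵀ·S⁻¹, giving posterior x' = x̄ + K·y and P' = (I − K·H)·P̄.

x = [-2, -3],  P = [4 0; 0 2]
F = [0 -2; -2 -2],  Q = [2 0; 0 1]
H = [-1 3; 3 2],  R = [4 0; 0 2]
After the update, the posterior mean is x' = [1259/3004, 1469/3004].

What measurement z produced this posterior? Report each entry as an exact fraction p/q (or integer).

x̄ = F·x = [6, 10]
P̄ = F·P·Fᵀ + Q = [10 8; 8 25]
S = H·P̄·Hᵀ + R = [191 176; 176 288]
K = P̄·Hᵀ·S⁻¹ = [-127/751 3161/12016; 196/751 1171/12016]
x' − x̄ = [-16765/3004, -28571/3004] = K·y
y = (KᵀK)⁻¹·Kᵀ·(x' − x̄) = [-23, -36]
z = y + H·x̄ = [-23, -36] + [24, 38] = [1, 2]

z = [1, 2]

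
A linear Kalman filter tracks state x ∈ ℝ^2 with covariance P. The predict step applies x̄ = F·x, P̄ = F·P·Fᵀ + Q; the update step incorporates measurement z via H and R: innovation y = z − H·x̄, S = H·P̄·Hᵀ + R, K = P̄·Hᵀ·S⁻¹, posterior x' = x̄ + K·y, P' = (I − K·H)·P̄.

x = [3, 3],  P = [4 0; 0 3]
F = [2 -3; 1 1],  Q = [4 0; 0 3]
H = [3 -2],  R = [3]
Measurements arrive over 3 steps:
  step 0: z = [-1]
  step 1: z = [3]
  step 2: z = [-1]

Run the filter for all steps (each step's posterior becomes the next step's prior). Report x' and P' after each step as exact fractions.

step 0: x̄ = F·x = [-3, 6]
step 0: P̄ = F·P·Fᵀ + Q = [47 -1; -1 10]
step 0: y = z − H·x̄ = [20]
step 0: S = H·P̄·Hᵀ + R = [478]
step 0: K = P̄·Hᵀ·S⁻¹ = [143/478; -23/478]
step 0: x' = x̄ + K·y = [713/239, 1204/239]
step 0: P' = (I − K·H)·P̄ = [2017/478 2811/478; 2811/478 4251/478]
step 1: x̄ = F·x = [-2186/239, 1917/239]
step 1: P̄ = F·P·Fᵀ + Q = [14507/478 -5765/239; -5765/239 6662/239]
step 1: y = z − H·x̄ = [11109/239]
step 1: S = H·P̄·Hᵀ + R = [323653/478]
step 1: K = P̄·Hᵀ·S⁻¹ = [66581/323653; -61238/323653]
step 1: x' = x̄ + K·y = [134489/323653, -250419/323653]
step 1: P' = (I − K·H)·P̄ = [548545/323653 722946/323653; 722946/323653 1176276/323653]
step 2: x̄ = F·x = [1020235/323653, -115930/323653]
step 2: P̄ = F·P·Fᵀ + Q = [5399924/323653 -3154684/323653; -3154684/323653 4141672/323653]
step 2: y = z − H·x̄ = [-3616218/323653]
step 2: S = H·P̄·Hᵀ + R = [103993171/323653]
step 2: K = P̄·Hᵀ·S⁻¹ = [22509140/103993171; -17747396/103993171]
step 2: x' = x̄ + K·y = [76314805/103993171, 161044466/103993171]
step 2: P' = (I − K·H)·P̄ = [169607068/103993171 220646892/103993171; 220646892/103993171 357591432/103993171]

step 0: x' = [713/239, 1204/239], P' = [2017/478 2811/478; 2811/478 4251/478]
step 1: x' = [134489/323653, -250419/323653], P' = [548545/323653 722946/323653; 722946/323653 1176276/323653]
step 2: x' = [76314805/103993171, 161044466/103993171], P' = [169607068/103993171 220646892/103993171; 220646892/103993171 357591432/103993171]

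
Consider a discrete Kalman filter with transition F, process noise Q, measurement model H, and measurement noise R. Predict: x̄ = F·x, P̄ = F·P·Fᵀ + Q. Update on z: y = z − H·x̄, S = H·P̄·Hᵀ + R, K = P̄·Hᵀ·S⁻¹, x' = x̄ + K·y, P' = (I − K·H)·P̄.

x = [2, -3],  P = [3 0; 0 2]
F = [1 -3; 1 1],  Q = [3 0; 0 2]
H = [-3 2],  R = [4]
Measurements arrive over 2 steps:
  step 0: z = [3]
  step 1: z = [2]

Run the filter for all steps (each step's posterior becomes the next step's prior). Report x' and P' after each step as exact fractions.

step 0: x' = [40/71, 295/142], P' = [183/71 471/142; 471/142 1459/284]
step 1: x' = [-174274/167623, -82264/167623], P' = [198360/167623 221046/167623; 221046/167623 383315/167623]

step 0: x̄ = F·x = [11, -1]
step 0: P̄ = F·P·Fᵀ + Q = [24 -3; -3 7]
step 0: y = z − H·x̄ = [38]
step 0: S = H·P̄·Hᵀ + R = [284]
step 0: K = P̄·Hᵀ·S⁻¹ = [-39/142; 23/284]
step 0: x' = x̄ + K·y = [40/71, 295/142]
step 0: P' = (I − K·H)·P̄ = [183/71 471/142; 471/142 1459/284]
step 1: x̄ = F·x = [-805/142, 375/142]
step 1: P̄ = F·P·Fᵀ + Q = [9063/284 -5529/284; -5529/284 4643/284]
step 1: y = z − H·x̄ = [-2881/142]
step 1: S = H·P̄·Hᵀ + R = [167623/284]
step 1: K = P̄·Hᵀ·S⁻¹ = [-38247/167623; 25873/167623]
step 1: x' = x̄ + K·y = [-174274/167623, -82264/167623]
step 1: P' = (I − K·H)·P̄ = [198360/167623 221046/167623; 221046/167623 383315/167623]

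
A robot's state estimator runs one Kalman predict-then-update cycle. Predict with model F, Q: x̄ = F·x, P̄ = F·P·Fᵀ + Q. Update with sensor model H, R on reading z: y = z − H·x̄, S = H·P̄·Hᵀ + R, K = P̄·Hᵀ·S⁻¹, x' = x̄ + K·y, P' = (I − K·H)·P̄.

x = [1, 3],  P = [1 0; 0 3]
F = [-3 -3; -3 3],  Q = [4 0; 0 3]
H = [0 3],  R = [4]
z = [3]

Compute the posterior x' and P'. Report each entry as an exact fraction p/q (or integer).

x̄ = F·x = [-12, 6]
P̄ = F·P·Fᵀ + Q = [40 -18; -18 39]
y = z − H·x̄ = [-15]
S = H·P̄·Hᵀ + R = [355]
K = P̄·Hᵀ·S⁻¹ = [-54/355; 117/355]
x' = x̄ + K·y = [-690/71, 75/71]
P' = (I − K·H)·P̄ = [11284/355 -72/355; -72/355 156/355]

x' = [-690/71, 75/71]
P' = [11284/355 -72/355; -72/355 156/355]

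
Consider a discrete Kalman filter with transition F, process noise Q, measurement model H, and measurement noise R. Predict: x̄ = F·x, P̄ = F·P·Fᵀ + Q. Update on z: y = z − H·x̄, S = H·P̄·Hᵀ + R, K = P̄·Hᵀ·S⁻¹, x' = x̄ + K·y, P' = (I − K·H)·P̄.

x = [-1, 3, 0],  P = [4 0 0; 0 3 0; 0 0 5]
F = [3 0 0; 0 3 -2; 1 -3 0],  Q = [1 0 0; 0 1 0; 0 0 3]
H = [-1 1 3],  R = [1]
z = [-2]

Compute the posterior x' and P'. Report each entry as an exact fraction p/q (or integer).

x̄ = F·x = [-3, 9, -10]
P̄ = F·P·Fᵀ + Q = [37 0 12; 0 48 -27; 12 -27 34]
y = z − H·x̄ = [16]
S = H·P̄·Hᵀ + R = [158]
K = P̄·Hᵀ·S⁻¹ = [-1/158; -33/158; 63/158]
x' = x̄ + K·y = [-245/79, 447/79, -286/79]
P' = (I − K·H)·P̄ = [5845/158 -33/158 1959/158; -33/158 6495/158 -2187/158; 1959/158 -2187/158 1403/158]

x' = [-245/79, 447/79, -286/79]
P' = [5845/158 -33/158 1959/158; -33/158 6495/158 -2187/158; 1959/158 -2187/158 1403/158]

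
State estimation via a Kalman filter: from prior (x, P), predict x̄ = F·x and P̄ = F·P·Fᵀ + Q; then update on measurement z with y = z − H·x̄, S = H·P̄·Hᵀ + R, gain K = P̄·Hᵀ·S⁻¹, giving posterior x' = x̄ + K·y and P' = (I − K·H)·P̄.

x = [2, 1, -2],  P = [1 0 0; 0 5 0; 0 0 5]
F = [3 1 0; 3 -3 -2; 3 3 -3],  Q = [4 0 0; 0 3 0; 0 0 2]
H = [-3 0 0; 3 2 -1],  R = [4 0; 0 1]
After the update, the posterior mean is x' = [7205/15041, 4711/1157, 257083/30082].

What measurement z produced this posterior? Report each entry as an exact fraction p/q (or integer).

x̄ = F·x = [7, 7, 15]
P̄ = F·P·Fᵀ + Q = [18 -6 24; -6 77 -6; 24 -6 101]
S = H·P̄·Hᵀ + R = [166 -54; -54 380]
K = P̄·Hᵀ·S⁻¹ = [-4887/15041 18/15041; 279/1157 472/1157; -14787/30082 -5347/30082]
x' − x̄ = [-98082/15041, -3388/1157, -194147/30082] = K·y
y = (KᵀK)⁻¹·Kᵀ·(x' − x̄) = [20, -19]
z = y + H·x̄ = [20, -19] + [-21, 20] = [-1, 1]

z = [-1, 1]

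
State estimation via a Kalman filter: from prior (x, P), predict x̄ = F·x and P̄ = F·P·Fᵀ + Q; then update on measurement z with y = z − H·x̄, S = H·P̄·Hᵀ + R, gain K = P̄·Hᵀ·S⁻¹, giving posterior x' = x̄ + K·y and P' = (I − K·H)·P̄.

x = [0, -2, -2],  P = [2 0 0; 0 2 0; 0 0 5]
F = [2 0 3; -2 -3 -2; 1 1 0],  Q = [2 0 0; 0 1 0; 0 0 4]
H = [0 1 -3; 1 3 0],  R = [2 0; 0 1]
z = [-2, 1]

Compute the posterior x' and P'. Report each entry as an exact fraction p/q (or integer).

x̄ = F·x = [-6, 10, -2]
P̄ = F·P·Fᵀ + Q = [55 -38 4; -38 47 -10; 4 -10 8]
y = z − H·x̄ = [-18, -23]
S = H·P̄·Hᵀ + R = [181 181; 181 251]
K = P̄·Hᵀ·S⁻¹ = [-1871/12670 -9/70; 342/6335 13/35; -1914/6335 4/35]
x' = x̄ + K·y = [-975/2534, 615/1267, 1026/1267]
P' = (I − K·H)·P̄ = [507189/12670 -84803/6335 -27644/6335; -84803/6335 29052/6335 9456/6335; -27644/6335 9456/6335 4428/6335]

x' = [-975/2534, 615/1267, 1026/1267]
P' = [507189/12670 -84803/6335 -27644/6335; -84803/6335 29052/6335 9456/6335; -27644/6335 9456/6335 4428/6335]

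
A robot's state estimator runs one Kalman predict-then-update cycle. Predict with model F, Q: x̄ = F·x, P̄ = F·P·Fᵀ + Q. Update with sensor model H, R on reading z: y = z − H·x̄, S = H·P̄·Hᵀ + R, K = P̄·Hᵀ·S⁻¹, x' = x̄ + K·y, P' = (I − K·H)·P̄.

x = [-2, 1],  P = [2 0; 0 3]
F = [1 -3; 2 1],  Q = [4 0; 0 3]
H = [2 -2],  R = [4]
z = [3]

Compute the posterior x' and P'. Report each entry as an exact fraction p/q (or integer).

x̄ = F·x = [-5, -3]
P̄ = F·P·Fᵀ + Q = [33 -5; -5 14]
y = z − H·x̄ = [7]
S = H·P̄·Hᵀ + R = [232]
K = P̄·Hᵀ·S⁻¹ = [19/58; -19/116]
x' = x̄ + K·y = [-157/58, -481/116]
P' = (I − K·H)·P̄ = [235/29 216/29; 216/29 451/58]

x' = [-157/58, -481/116]
P' = [235/29 216/29; 216/29 451/58]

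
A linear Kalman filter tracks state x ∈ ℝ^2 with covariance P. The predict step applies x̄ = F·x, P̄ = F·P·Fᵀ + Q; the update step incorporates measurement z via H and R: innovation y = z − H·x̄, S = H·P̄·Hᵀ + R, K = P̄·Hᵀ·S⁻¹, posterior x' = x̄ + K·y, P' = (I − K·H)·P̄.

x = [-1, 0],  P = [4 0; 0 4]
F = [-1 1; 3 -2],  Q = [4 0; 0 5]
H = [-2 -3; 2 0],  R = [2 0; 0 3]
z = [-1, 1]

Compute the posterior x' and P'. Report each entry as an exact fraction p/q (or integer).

x' = [1755/3763, 29/11289]
P' = [2580/3763 -1744/3763; -1744/3763 6022/11289]

x̄ = F·x = [1, -3]
P̄ = F·P·Fᵀ + Q = [12 -20; -20 57]
y = z − H·x̄ = [-8, -1]
S = H·P̄·Hᵀ + R = [323 72; 72 51]
K = P̄·Hᵀ·S⁻¹ = [36/3763 1720/3763; -1267/3763 -3488/11289]
x' = x̄ + K·y = [1755/3763, 29/11289]
P' = (I − K·H)·P̄ = [2580/3763 -1744/3763; -1744/3763 6022/11289]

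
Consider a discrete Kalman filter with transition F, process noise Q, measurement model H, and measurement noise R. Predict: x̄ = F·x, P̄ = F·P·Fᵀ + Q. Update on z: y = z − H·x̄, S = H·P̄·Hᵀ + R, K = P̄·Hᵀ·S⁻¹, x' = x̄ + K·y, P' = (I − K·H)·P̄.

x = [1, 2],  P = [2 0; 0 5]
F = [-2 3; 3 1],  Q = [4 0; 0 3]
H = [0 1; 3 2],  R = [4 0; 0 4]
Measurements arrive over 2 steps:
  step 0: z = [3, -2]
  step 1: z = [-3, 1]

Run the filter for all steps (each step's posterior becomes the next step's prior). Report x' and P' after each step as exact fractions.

step 0: x̄ = F·x = [4, 5]
step 0: P̄ = F·P·Fᵀ + Q = [57 3; 3 26]
step 0: y = z − H·x̄ = [-2, -24]
step 0: S = H·P̄·Hᵀ + R = [30 61; 61 657]
step 0: K = P̄·Hᵀ·S⁻¹ = [-8826/15989 5127/15989; 13361/15989 244/15989]
step 0: x' = x̄ + K·y = [-41440/15989, 47367/15989]
step 0: P' = (I − K·H)·P̄ = [30372/15989 -35304/15989; -35304/15989 53444/15989]
step 1: x̄ = F·x = [224981/15989, -76953/15989]
step 1: P̄ = F·P·Fᵀ + Q = [1090088/15989 -269028/15989; -269028/15989 162935/15989]
step 1: y = z − H·x̄ = [28986/15989, -505048/15989]
step 1: S = H·P̄·Hᵀ + R = [226891/15989 -481214/15989; -481214/15989 7298152/15989]
step 1: K = P̄·Hᵀ·S⁻¹ = [-307328/674857 232382/674857; 14972129/22270281 -481214/22270281]
step 1: x' = x̄ + K·y = [1598457/674857, -64841243/22270281]
step 1: P' = (I − K·H)·P̄ = [1129384/674857 -1229312/674857; -1229312/674857 59888516/22270281]

step 0: x' = [-41440/15989, 47367/15989], P' = [30372/15989 -35304/15989; -35304/15989 53444/15989]
step 1: x' = [1598457/674857, -64841243/22270281], P' = [1129384/674857 -1229312/674857; -1229312/674857 59888516/22270281]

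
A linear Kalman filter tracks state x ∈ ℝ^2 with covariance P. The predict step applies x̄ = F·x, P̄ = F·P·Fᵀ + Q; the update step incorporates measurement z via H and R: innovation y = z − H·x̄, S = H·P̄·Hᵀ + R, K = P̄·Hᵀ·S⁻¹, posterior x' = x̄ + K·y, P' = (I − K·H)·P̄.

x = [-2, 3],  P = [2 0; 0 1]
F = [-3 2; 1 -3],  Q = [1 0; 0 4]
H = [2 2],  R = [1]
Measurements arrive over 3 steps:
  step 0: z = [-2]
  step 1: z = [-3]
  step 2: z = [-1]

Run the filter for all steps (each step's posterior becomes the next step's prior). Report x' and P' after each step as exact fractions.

step 0: x' = [596/57, -217/19], P' = [827/57 -272/19; -272/19 273/19]
step 1: x' = [-117868/4649, 110439/4649], P' = [441428/4649 -437231/4649; -437231/4649 434182/4649]
step 2: x' = [-9025614/1901509, 8202481/1901509], P' = [234848965/1901509 -232626881/1901509; -232626881/1901509 230879012/1901509]

step 0: x̄ = F·x = [12, -11]
step 0: P̄ = F·P·Fᵀ + Q = [23 -12; -12 15]
step 0: y = z − H·x̄ = [-4]
step 0: S = H·P̄·Hᵀ + R = [57]
step 0: K = P̄·Hᵀ·S⁻¹ = [22/57; 2/19]
step 0: x' = x̄ + K·y = [596/57, -217/19]
step 0: P' = (I − K·H)·P̄ = [827/57 -272/19; -272/19 273/19]
step 1: x̄ = F·x = [-1030/19, 2549/57]
step 1: P̄ = F·P·Fᵀ + Q = [6856/19 -5457/19; -5457/19 13322/57]
step 1: y = z − H·x̄ = [911/57]
step 1: S = H·P̄·Hᵀ + R = [4649/57]
step 1: K = P̄·Hᵀ·S⁻¹ = [8394/4649; -6098/4649]
step 1: x' = x̄ + K·y = [-117868/4649, 110439/4649]
step 1: P' = (I − K·H)·P̄ = [441428/4649 -437231/4649; -437231/4649 434182/4649]
step 2: x̄ = F·x = [574482/4649, -449185/4649]
step 2: P̄ = F·P·Fᵀ + Q = [10961001/4649 -8738917/4649; -8738917/4649 6991048/4649]
step 2: y = z − H·x̄ = [-255243/4649]
step 2: S = H·P̄·Hᵀ + R = [1901509/4649]
step 2: K = P̄·Hᵀ·S⁻¹ = [4444168/1901509; -3495738/1901509]
step 2: x' = x̄ + K·y = [-9025614/1901509, 8202481/1901509]
step 2: P' = (I − K·H)·P̄ = [234848965/1901509 -232626881/1901509; -232626881/1901509 230879012/1901509]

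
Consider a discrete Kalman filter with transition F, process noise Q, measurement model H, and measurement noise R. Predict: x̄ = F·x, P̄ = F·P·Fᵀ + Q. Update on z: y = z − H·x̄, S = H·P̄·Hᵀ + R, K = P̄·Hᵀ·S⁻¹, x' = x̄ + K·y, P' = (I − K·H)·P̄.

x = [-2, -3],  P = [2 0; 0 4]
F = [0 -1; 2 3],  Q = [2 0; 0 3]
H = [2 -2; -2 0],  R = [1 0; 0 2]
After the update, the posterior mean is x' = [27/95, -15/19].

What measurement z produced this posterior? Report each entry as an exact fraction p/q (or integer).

z = [2, -1]

x̄ = F·x = [3, -13]
P̄ = F·P·Fᵀ + Q = [6 -12; -12 47]
S = H·P̄·Hᵀ + R = [309 -72; -72 26]
K = P̄·Hᵀ·S⁻¹ = [12/475 -186/475; -134/285 -36/95]
x' − x̄ = [-258/95, 232/19] = K·y
y = (KᵀK)⁻¹·Kᵀ·(x' − x̄) = [-30, 5]
z = y + H·x̄ = [-30, 5] + [32, -6] = [2, -1]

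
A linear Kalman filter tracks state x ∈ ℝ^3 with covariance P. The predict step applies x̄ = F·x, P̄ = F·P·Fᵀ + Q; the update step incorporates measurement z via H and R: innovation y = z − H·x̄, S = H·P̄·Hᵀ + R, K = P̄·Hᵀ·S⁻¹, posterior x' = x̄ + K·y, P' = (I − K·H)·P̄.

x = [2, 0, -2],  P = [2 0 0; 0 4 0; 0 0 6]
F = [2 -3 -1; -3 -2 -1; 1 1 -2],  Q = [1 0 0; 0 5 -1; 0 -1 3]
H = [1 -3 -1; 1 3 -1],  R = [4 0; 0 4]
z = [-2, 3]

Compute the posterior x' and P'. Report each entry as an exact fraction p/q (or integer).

x' = [192665/27777, 14943/18518, 354713/55554]
P' = [609904/27777 278/9259 578450/27777; 278/9259 2046/9259 250/9259; 578450/27777 250/9259 600922/27777]

x̄ = F·x = [6, -4, 6]
P̄ = F·P·Fᵀ + Q = [51 18 4; 18 45 -3; 4 -3 33]
y = z − H·x̄ = [-14, 15]
S = H·P̄·Hᵀ + R = [359 -329; -329 611]
K = P̄·Hᵀ·S⁻¹ = [154/591 8489/27777; -65/394 3083/18518; -263/1182 -10111/55554]
x' = x̄ + K·y = [192665/27777, 14943/18518, 354713/55554]
P' = (I − K·H)·P̄ = [609904/27777 278/9259 578450/27777; 278/9259 2046/9259 250/9259; 578450/27777 250/9259 600922/27777]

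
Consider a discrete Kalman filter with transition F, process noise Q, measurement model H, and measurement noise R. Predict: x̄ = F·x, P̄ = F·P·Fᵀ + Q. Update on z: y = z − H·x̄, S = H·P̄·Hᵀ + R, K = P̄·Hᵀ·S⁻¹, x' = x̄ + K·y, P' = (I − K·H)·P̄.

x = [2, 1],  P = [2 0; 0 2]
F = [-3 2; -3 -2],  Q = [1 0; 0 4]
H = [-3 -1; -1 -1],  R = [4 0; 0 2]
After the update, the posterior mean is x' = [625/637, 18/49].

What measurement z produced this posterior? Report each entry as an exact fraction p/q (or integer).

z = [-3, -2]

x̄ = F·x = [-4, -8]
P̄ = F·P·Fᵀ + Q = [27 10; 10 30]
S = H·P̄·Hᵀ + R = [337 151; 151 79]
K = P̄·Hᵀ·S⁻¹ = [-267/637 212/637; 50/147 -170/147]
x' − x̄ = [3173/637, 410/49] = K·y
y = (KᵀK)⁻¹·Kᵀ·(x' − x̄) = [-23, -14]
z = y + H·x̄ = [-23, -14] + [20, 12] = [-3, -2]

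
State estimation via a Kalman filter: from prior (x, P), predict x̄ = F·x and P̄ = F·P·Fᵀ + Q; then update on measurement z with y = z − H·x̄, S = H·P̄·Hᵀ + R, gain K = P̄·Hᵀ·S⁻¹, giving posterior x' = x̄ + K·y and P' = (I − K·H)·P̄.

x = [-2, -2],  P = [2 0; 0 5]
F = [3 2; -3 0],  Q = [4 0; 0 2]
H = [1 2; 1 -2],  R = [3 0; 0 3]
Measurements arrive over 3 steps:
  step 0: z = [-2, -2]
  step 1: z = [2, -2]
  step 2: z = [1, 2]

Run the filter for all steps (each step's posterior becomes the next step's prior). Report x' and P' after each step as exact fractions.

step 0: x̄ = F·x = [-10, 6]
step 0: P̄ = F·P·Fᵀ + Q = [42 -18; -18 20]
step 0: y = z − H·x̄ = [-4, 20]
step 0: S = H·P̄·Hᵀ + R = [53 -38; -38 197]
step 0: K = P̄·Hᵀ·S⁻¹ = [1382/2999 1454/2999; 710/2999 -746/2999]
step 0: x' = x̄ + K·y = [-6438/2999, 234/2999]
step 0: P' = (I − K·H)·P̄ = [4254/2999 -54/2999; -54/2999 1092/2999]
step 1: x̄ = F·x = [-18846/2999, 19314/2999]
step 1: P̄ = F·P·Fᵀ + Q = [54002/2999 -37962/2999; -37962/2999 44284/2999]
step 1: y = z − H·x̄ = [-13784/2999, 51476/2999]
step 1: S = H·P̄·Hᵀ + R = [88287/2999 -123134/2999; -123134/2999 391983/2999]
step 1: K = P̄·Hᵀ·S⁻¹ = [12794/33595 2924786/6483835; 7354/33595 -1647094/6483835]
step 1: x' = x̄ + K·y = [-1891998/6483835, 6962002/6483835]
step 1: P' = (I − K·H)·P̄ = [8091042/6483835 -341658/6483835; -341658/6483835 2299812/6483835]
step 2: x̄ = F·x = [1649602/1296767, 5675994/6483835]
step 2: P̄ = F·P·Fᵀ + Q = [20770814/1296767 -14153886/1296767; -14153886/1296767 85787048/6483835]
step 2: y = z − H·x̄ = [-13116163/6483835, 16071648/6483835]
step 2: S = H·P̄·Hᵀ + R = [183376047/6483835 -239294122/6483835; -239294122/6483835 749531487/6483835]
step 2: K = P̄·Hᵀ·S⁻¹ = [4700173438/12366823703 5549406598/12366823703; 2709027902/12366823703 -3133644482/12366823703]
step 2: x' = x̄ + K·y = [19979156484/12366823703, -2421539948/12366823703]
step 2: P' = (I − K·H)·P̄ = [15374370054/12366823703 -636924870/12366823703; -636924870/12366823703 4382004288/12366823703]

step 0: x' = [-6438/2999, 234/2999], P' = [4254/2999 -54/2999; -54/2999 1092/2999]
step 1: x' = [-1891998/6483835, 6962002/6483835], P' = [8091042/6483835 -341658/6483835; -341658/6483835 2299812/6483835]
step 2: x' = [19979156484/12366823703, -2421539948/12366823703], P' = [15374370054/12366823703 -636924870/12366823703; -636924870/12366823703 4382004288/12366823703]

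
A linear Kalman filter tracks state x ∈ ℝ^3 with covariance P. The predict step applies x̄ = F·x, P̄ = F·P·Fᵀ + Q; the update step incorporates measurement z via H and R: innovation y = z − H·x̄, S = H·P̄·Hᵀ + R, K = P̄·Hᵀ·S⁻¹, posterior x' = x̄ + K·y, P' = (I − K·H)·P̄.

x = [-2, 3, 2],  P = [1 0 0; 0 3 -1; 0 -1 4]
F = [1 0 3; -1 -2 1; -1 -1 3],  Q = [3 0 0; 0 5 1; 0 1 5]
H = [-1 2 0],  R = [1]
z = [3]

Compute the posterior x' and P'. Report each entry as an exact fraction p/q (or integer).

x̄ = F·x = [4, -2, 5]
P̄ = F·P·Fᵀ + Q = [40 17 38; 17 26 27; 38 27 51]
y = z − H·x̄ = [11]
S = H·P̄·Hᵀ + R = [77]
K = P̄·Hᵀ·S⁻¹ = [-6/77; 5/11; 16/77]
x' = x̄ + K·y = [22/7, 3, 51/7]
P' = (I − K·H)·P̄ = [3044/77 217/11 3022/77; 217/11 111/11 217/11; 3022/77 217/11 3671/77]

x' = [22/7, 3, 51/7]
P' = [3044/77 217/11 3022/77; 217/11 111/11 217/11; 3022/77 217/11 3671/77]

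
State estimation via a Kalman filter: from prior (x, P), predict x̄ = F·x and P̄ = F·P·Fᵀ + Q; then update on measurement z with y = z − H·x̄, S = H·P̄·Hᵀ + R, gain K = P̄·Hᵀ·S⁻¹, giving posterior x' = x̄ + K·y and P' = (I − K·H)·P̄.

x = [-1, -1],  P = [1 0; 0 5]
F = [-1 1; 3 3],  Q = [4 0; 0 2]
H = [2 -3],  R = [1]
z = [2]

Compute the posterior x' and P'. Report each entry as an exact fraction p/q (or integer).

x' = [256/401, -102/401]
P' = [3754/401 2508/401; 2508/401 1720/401]

x̄ = F·x = [0, -6]
P̄ = F·P·Fᵀ + Q = [10 12; 12 56]
y = z − H·x̄ = [-16]
S = H·P̄·Hᵀ + R = [401]
K = P̄·Hᵀ·S⁻¹ = [-16/401; -144/401]
x' = x̄ + K·y = [256/401, -102/401]
P' = (I − K·H)·P̄ = [3754/401 2508/401; 2508/401 1720/401]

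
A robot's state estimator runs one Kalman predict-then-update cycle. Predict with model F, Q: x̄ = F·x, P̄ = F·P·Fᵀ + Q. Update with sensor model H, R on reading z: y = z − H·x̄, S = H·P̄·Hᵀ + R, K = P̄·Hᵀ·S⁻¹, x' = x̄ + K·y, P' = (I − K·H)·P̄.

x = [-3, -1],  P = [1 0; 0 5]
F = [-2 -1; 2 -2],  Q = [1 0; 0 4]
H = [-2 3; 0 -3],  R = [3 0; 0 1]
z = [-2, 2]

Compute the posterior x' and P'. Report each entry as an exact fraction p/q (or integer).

x̄ = F·x = [7, -4]
P̄ = F·P·Fᵀ + Q = [10 6; 6 28]
y = z − H·x̄ = [24, -10]
S = H·P̄·Hᵀ + R = [223 -216; -216 253]
K = P̄·Hᵀ·S⁻¹ = [-338/751 -342/751; 72/9763 -3180/9763]
x' = x̄ + K·y = [565/751, -5524/9763]
P' = (I − K·H)·P̄ = [678/751 114/751; 114/751 1060/9763]

x' = [565/751, -5524/9763]
P' = [678/751 114/751; 114/751 1060/9763]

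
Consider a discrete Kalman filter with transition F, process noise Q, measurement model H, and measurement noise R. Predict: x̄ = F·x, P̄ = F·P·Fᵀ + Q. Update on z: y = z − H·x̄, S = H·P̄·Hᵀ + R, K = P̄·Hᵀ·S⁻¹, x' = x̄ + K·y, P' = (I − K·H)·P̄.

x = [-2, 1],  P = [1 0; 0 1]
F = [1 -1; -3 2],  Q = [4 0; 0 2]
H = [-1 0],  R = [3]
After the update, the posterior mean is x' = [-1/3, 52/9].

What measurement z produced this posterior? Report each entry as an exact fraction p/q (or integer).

z = [-1]

x̄ = F·x = [-3, 8]
P̄ = F·P·Fᵀ + Q = [6 -5; -5 15]
S = H·P̄·Hᵀ + R = [9]
K = P̄·Hᵀ·S⁻¹ = [-2/3; 5/9]
x' − x̄ = [8/3, -20/9] = K·y
y = (KᵀK)⁻¹·Kᵀ·(x' − x̄) = [-4]
z = y + H·x̄ = [-4] + [3] = [-1]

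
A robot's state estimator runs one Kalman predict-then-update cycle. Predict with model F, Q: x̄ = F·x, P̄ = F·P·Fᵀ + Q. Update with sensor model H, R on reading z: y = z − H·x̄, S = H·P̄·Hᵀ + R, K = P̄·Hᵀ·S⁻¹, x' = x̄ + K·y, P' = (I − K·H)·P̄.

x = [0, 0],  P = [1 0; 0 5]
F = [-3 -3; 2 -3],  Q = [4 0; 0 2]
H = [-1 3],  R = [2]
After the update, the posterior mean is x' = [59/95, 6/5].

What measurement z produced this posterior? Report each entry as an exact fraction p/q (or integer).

z = [3]

x̄ = F·x = [0, 0]
P̄ = F·P·Fᵀ + Q = [58 39; 39 51]
S = H·P̄·Hᵀ + R = [285]
K = P̄·Hᵀ·S⁻¹ = [59/285; 2/5]
x' − x̄ = [59/95, 6/5] = K·y
y = (KᵀK)⁻¹·Kᵀ·(x' − x̄) = [3]
z = y + H·x̄ = [3] + [0] = [3]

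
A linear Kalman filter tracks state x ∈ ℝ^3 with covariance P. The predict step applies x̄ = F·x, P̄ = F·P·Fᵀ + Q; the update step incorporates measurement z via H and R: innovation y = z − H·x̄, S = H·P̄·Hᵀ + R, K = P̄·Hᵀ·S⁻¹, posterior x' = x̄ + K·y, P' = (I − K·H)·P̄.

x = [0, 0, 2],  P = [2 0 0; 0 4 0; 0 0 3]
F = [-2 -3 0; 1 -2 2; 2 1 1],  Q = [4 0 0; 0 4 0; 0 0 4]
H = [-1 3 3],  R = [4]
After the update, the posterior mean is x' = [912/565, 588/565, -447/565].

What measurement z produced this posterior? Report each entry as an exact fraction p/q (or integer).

x̄ = F·x = [0, 4, 2]
P̄ = F·P·Fᵀ + Q = [48 20 -20; 20 34 2; -20 2 19]
S = H·P̄·Hᵀ + R = [565]
K = P̄·Hᵀ·S⁻¹ = [-48/565; 88/565; 83/565]
x' − x̄ = [912/565, -1672/565, -1577/565] = K·y
y = (KᵀK)⁻¹·Kᵀ·(x' − x̄) = [-19]
z = y + H·x̄ = [-19] + [18] = [-1]

z = [-1]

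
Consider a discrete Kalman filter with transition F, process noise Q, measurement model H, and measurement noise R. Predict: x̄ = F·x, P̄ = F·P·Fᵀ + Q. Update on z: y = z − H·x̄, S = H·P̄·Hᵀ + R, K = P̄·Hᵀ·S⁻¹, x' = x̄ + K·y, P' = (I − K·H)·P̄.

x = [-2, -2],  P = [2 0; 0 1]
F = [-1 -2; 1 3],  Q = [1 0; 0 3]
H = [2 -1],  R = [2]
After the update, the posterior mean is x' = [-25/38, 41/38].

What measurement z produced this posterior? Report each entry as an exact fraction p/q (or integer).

z = [-3]

x̄ = F·x = [6, -8]
P̄ = F·P·Fᵀ + Q = [7 -8; -8 14]
S = H·P̄·Hᵀ + R = [76]
K = P̄·Hᵀ·S⁻¹ = [11/38; -15/38]
x' − x̄ = [-253/38, 345/38] = K·y
y = (KᵀK)⁻¹·Kᵀ·(x' − x̄) = [-23]
z = y + H·x̄ = [-23] + [20] = [-3]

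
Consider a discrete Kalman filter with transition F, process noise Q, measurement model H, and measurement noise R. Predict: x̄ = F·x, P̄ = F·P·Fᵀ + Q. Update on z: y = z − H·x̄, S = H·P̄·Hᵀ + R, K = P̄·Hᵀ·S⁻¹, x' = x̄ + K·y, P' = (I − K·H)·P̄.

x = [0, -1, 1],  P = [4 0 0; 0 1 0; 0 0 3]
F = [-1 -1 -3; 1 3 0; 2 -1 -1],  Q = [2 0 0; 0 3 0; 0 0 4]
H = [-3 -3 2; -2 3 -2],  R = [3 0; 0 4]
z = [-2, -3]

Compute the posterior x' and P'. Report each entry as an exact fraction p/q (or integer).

x̄ = F·x = [-2, -3, 0]
P̄ = F·P·Fᵀ + Q = [34 -7 2; -7 16 5; 2 5 24]
y = z − H·x̄ = [-17, 2]
S = H·P̄·Hᵀ + R = [339 49; 49 420]
K = P̄·Hᵀ·S⁻¹ = [-3969/19997 -27754/139979; -1384/19997 18461/139979; 1879/19997 -13866/139979]
x' = x̄ + K·y = [136845/139979, -218319/139979, -251333/139979]
P' = (I − K·H)·P̄ = [38873/139979 -8956/139979 3201/139979; -8956/139979 1114996/139979 1644528/139979; 3201/139979 1644528/139979 2491323/139979]

x' = [136845/139979, -218319/139979, -251333/139979]
P' = [38873/139979 -8956/139979 3201/139979; -8956/139979 1114996/139979 1644528/139979; 3201/139979 1644528/139979 2491323/139979]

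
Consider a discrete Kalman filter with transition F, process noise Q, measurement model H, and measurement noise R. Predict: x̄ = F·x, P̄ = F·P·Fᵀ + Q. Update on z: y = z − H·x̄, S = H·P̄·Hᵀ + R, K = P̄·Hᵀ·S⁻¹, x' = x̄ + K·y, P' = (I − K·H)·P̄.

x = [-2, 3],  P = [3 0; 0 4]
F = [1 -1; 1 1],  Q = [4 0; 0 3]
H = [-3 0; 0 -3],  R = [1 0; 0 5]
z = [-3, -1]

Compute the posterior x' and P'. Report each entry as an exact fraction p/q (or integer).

x̄ = F·x = [-5, 1]
P̄ = F·P·Fᵀ + Q = [11 -1; -1 10]
y = z − H·x̄ = [-18, 2]
S = H·P̄·Hᵀ + R = [100 -9; -9 95]
K = P̄·Hᵀ·S⁻¹ = [-3108/9419 3/9419; 15/9419 -2973/9419]
x' = x̄ + K·y = [8855/9419, 3203/9419]
P' = (I − K·H)·P̄ = [1036/9419 -5/9419; -5/9419 4955/9419]

x' = [8855/9419, 3203/9419]
P' = [1036/9419 -5/9419; -5/9419 4955/9419]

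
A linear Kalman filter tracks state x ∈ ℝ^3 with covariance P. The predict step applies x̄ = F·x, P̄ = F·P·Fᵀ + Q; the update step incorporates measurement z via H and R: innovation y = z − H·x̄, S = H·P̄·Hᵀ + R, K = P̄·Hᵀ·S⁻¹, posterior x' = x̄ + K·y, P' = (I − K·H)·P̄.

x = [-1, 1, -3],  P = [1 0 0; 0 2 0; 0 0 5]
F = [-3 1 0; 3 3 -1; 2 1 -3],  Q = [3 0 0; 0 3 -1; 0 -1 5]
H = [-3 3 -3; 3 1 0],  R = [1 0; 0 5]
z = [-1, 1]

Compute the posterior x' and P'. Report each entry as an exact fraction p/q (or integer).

x̄ = F·x = [4, 3, 8]
P̄ = F·P·Fᵀ + Q = [14 -3 -4; -3 35 26; -4 26 56]
y = z − H·x̄ = [26, -14]
S = H·P̄·Hᵀ + R = [460 -81; -81 148]
K = P̄·Hᵀ·S⁻¹ = [-2613/61519 14781/61519; 7434/61519 14876/61519; -10410/61519 122/61519]
x' = x̄ + K·y = [-28796/61519, 169577/61519, 219784/61519]
P' = (I − K·H)·P̄ = [182900/61519 -474795/61519 -656824/61519; -474795/61519 1498765/61519 1971082/61519; -656824/61519 1971082/61519 2631376/61519]

x' = [-28796/61519, 169577/61519, 219784/61519]
P' = [182900/61519 -474795/61519 -656824/61519; -474795/61519 1498765/61519 1971082/61519; -656824/61519 1971082/61519 2631376/61519]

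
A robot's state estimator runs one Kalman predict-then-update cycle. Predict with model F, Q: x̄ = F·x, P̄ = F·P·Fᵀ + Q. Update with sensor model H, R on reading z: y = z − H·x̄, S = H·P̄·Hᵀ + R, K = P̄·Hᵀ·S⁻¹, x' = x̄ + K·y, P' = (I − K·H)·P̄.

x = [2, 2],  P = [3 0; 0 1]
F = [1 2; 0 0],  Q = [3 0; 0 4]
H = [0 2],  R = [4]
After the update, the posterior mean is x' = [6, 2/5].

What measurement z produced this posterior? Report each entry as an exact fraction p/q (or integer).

z = [1]

x̄ = F·x = [6, 0]
P̄ = F·P·Fᵀ + Q = [10 0; 0 4]
S = H·P̄·Hᵀ + R = [20]
K = P̄·Hᵀ·S⁻¹ = [0; 2/5]
x' − x̄ = [0, 2/5] = K·y
y = (KᵀK)⁻¹·Kᵀ·(x' − x̄) = [1]
z = y + H·x̄ = [1] + [0] = [1]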